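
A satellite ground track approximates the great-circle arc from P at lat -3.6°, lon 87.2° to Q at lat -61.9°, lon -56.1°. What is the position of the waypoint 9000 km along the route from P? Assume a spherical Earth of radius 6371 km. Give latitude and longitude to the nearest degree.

Convert each endpoint to a unit vector on the sphere (x = cos φ cos λ, y = cos φ sin λ, z = sin φ).
The central angle between the endpoints is δ = arccos(p₁·p₂) ≈ 1.898 rad (108.8°). The total great-circle distance is δ·R ≈ 1.898 × 6371 ≈ 12093 km, so the target fraction is f = 9000/12093 ≈ 0.744.
Interpolate at f ≈ 0.744 with slerp weights a = sin((1−f)δ)/sin δ ≈ 0.493, b = sin(fδ)/sin δ ≈ 1.043.
p = a·p₁ + b·p₂ ≈ (0.298, 0.084, -0.951); φ = arcsin(p_z) ≈ -71.97°, λ = atan2(p_y, p_x) ≈ 15.66°.

≈ lat -72°, lon 16°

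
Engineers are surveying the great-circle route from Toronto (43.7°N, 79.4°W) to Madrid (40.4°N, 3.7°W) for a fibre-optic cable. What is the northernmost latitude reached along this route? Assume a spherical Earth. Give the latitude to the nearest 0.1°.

The great circle lies in the plane with unit normal n̂ = (p₁ × p₂)/|p₁ × p₂|.
Here n̂_z ≈ +0.657; the vertex latitude is φ_max = arccos|n̂_z| ≈ 48.9°.

≈ 48.9°N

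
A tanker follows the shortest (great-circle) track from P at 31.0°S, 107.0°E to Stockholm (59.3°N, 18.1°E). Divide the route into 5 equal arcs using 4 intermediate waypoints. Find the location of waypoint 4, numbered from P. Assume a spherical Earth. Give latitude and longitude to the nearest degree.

The haversine formula gives a central angle δ ≈ 2.020 rad (115.8°) between the endpoints.
Interpolate at f = 4/5 with slerp weights a = sin((1−f)δ)/sin δ ≈ 0.436, b = sin(fδ)/sin δ ≈ 1.109.
p = a·p₁ + b·p₂ ≈ (0.429, 0.534, 0.729); φ = arcsin(p_z) ≈ 46.79°, λ = atan2(p_y, p_x) ≈ 51.22°.

≈ 47°N, 51°E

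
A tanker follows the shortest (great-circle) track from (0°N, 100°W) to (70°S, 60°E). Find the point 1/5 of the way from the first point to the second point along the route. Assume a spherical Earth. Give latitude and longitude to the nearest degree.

≈ (22°S, 97°W)

Write both endpoints as unit vectors p₁, p₂ with components (cos φ cos λ, cos φ sin λ, sin φ).
The central angle between the endpoints is δ = arccos(p₁·p₂) ≈ 1.898 rad (108.7°).
Interpolate at f = 1/5 with slerp weights a = sin((1−f)δ)/sin δ ≈ 1.055, b = sin(fδ)/sin δ ≈ 0.391.
p = a·p₁ + b·p₂ ≈ (-0.116, -0.923, -0.368); φ = arcsin(p_z) ≈ -21.57°, λ = atan2(p_y, p_x) ≈ -97.18°.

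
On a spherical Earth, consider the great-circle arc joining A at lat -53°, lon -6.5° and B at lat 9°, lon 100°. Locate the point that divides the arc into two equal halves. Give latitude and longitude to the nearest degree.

≈ lat -33°, lon 65°

The haversine formula gives a central angle δ ≈ 1.869 rad (107.1°) between the endpoints.
Interpolate at f = 1/2 with slerp weights a = sin((1−f)δ)/sin δ ≈ 0.841, b = sin(fδ)/sin δ ≈ 0.841.
p = a·p₁ + b·p₂ ≈ (0.359, 0.761, -0.540); φ = arcsin(p_z) ≈ -32.71°, λ = atan2(p_y, p_x) ≈ 64.76°.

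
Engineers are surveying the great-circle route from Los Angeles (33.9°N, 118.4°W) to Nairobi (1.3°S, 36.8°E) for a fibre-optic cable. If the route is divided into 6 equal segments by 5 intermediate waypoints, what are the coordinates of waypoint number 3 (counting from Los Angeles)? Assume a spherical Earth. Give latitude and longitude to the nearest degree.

≈ (51°N, 18°W)

Convert each endpoint to a unit vector on the sphere (x = cos φ cos λ, y = cos φ sin λ, z = sin φ).
The central angle between the endpoints is δ = arccos(p₁·p₂) ≈ 2.443 rad (140.0°).
Interpolate at f = 3/6 with slerp weights a = sin((1−f)δ)/sin δ ≈ 1.462, b = sin(fδ)/sin δ ≈ 1.462.
p = a·p₁ + b·p₂ ≈ (0.593, -0.192, 0.782); φ = arcsin(p_z) ≈ 51.44°, λ = atan2(p_y, p_x) ≈ -17.93°.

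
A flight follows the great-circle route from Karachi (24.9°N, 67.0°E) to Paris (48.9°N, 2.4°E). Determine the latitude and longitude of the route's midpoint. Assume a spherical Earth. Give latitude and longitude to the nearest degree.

Write both endpoints as unit vectors p₁, p₂ with components (cos φ cos λ, cos φ sin λ, sin φ).
The central angle between the endpoints is δ = arccos(p₁·p₂) ≈ 0.961 rad (55.0°).
Interpolate at f = 1/2 with slerp weights a = sin((1−f)δ)/sin δ ≈ 0.564, b = sin(fδ)/sin δ ≈ 0.564.
p = a·p₁ + b·p₂ ≈ (0.570, 0.486, 0.662); φ = arcsin(p_z) ≈ 41.47°, λ = atan2(p_y, p_x) ≈ 40.46°.

≈ 41°N, 40°E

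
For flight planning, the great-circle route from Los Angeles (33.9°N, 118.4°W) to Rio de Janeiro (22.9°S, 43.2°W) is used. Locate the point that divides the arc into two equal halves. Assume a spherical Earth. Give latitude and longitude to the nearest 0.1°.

The haversine formula gives a central angle δ ≈ 1.593 rad (91.2°) between the endpoints.
Interpolate at f = 1/2 with slerp weights a = sin((1−f)δ)/sin δ ≈ 0.715, b = sin(fδ)/sin δ ≈ 0.715.
p = a·p₁ + b·p₂ ≈ (0.198, -0.973, 0.121); φ = arcsin(p_z) ≈ 6.92°, λ = atan2(p_y, p_x) ≈ -78.50°.

≈ 6.9°N, 78.5°W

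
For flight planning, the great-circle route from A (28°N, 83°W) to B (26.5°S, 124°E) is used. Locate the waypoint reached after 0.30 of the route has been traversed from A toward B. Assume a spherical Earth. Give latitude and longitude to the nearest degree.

≈ (17°N, 133°W)

Convert each endpoint to a unit vector on the sphere (x = cos φ cos λ, y = cos φ sin λ, z = sin φ).
The central angle between the endpoints is δ = arccos(p₁·p₂) ≈ 2.723 rad (156.0°).
Interpolate at f = 0.30 with slerp weights a = sin((1−f)δ)/sin δ ≈ 2.322, b = sin(fδ)/sin δ ≈ 1.792.
p = a·p₁ + b·p₂ ≈ (-0.647, -0.705, 0.290); φ = arcsin(p_z) ≈ 16.88°, λ = atan2(p_y, p_x) ≈ -132.54°.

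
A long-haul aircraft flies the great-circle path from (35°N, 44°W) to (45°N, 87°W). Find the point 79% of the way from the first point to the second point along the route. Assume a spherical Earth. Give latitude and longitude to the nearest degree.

≈ (44°N, 77°W)

Convert each endpoint to a unit vector on the sphere (x = cos φ cos λ, y = cos φ sin λ, z = sin φ).
The central angle between the endpoints is δ = arccos(p₁·p₂) ≈ 0.593 rad (34.0°).
Interpolate at f = 0.79 with slerp weights a = sin((1−f)δ)/sin δ ≈ 0.222, b = sin(fδ)/sin δ ≈ 0.808.
p = a·p₁ + b·p₂ ≈ (0.161, -0.697, 0.699); φ = arcsin(p_z) ≈ 44.33°, λ = atan2(p_y, p_x) ≈ -77.00°.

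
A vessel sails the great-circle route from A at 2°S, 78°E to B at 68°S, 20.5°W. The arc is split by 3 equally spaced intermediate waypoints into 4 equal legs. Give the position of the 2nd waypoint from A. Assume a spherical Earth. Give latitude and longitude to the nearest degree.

The haversine formula gives a central angle δ ≈ 1.594 rad (91.3°) between the endpoints.
Interpolate at f = 2/4 with slerp weights a = sin((1−f)δ)/sin δ ≈ 0.715, b = sin(fδ)/sin δ ≈ 0.715.
p = a·p₁ + b·p₂ ≈ (0.400, 0.605, -0.688); φ = arcsin(p_z) ≈ -43.49°, λ = atan2(p_y, p_x) ≈ 56.57°.

≈ 43°S, 57°E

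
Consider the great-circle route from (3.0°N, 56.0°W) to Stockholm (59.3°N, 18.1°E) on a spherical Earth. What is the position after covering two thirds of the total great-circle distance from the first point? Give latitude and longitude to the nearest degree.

Convert each endpoint to a unit vector on the sphere (x = cos φ cos λ, y = cos φ sin λ, z = sin φ).
The central angle between the endpoints is δ = arccos(p₁·p₂) ≈ 1.385 rad (79.4°).
Interpolate at f = 2/3 with slerp weights a = sin((1−f)δ)/sin δ ≈ 0.453, b = sin(fδ)/sin δ ≈ 0.812.
p = a·p₁ + b·p₂ ≈ (0.647, -0.247, 0.722); φ = arcsin(p_z) ≈ 46.18°, λ = atan2(p_y, p_x) ≈ -20.86°.

≈ (46°N, 21°W)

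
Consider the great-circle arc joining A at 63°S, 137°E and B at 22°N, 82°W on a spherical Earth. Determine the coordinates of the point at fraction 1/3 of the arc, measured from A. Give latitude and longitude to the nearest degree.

≈ 57°S, 127°W

From cos δ = sin φ₁ sin φ₂ + cos φ₁ cos φ₂ cos Δλ, the central angle is δ ≈ 2.293 rad (131.4°).
Interpolate at f = 1/3 with slerp weights a = sin((1−f)δ)/sin δ ≈ 1.331, b = sin(fδ)/sin δ ≈ 0.922.
p = a·p₁ + b·p₂ ≈ (-0.323, -0.434, -0.841); φ = arcsin(p_z) ≈ -57.22°, λ = atan2(p_y, p_x) ≈ -126.63°.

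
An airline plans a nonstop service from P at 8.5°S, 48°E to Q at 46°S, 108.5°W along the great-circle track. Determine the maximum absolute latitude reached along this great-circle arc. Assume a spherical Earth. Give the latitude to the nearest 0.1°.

≈ 71.2°S

The great circle lies in the plane with unit normal n̂ = (p₁ × p₂)/|p₁ × p₂|.
Here n̂_z ≈ -0.322; the vertex latitude is φ_max = arccos|n̂_z| ≈ 71.2°.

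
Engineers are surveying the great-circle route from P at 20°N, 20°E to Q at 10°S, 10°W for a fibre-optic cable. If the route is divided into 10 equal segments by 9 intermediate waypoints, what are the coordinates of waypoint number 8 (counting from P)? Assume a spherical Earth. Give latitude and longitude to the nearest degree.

≈ 4°S, 4°W

Convert each endpoint to a unit vector on the sphere (x = cos φ cos λ, y = cos φ sin λ, z = sin φ).
The central angle between the endpoints is δ = arccos(p₁·p₂) ≈ 0.735 rad (42.1°).
Interpolate at f = 8/10 with slerp weights a = sin((1−f)δ)/sin δ ≈ 0.218, b = sin(fδ)/sin δ ≈ 0.827.
p = a·p₁ + b·p₂ ≈ (0.995, -0.071, -0.069); φ = arcsin(p_z) ≈ -3.95°, λ = atan2(p_y, p_x) ≈ -4.10°.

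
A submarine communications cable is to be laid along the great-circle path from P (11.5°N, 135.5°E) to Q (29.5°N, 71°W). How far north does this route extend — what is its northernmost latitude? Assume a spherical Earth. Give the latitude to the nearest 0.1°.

The great circle lies in the plane with unit normal n̂ = (p₁ × p₂)/|p₁ × p₂|.
Here n̂_z ≈ +0.510; the vertex latitude is φ_max = arccos|n̂_z| ≈ 59.4°.
Check via Clairaut: cos φ_max = |cos φ₁| · sin C = cos(11.5°)·sin(31.3°) ≈ 0.510, again giving ≈ 59.4°.

≈ 59.4°N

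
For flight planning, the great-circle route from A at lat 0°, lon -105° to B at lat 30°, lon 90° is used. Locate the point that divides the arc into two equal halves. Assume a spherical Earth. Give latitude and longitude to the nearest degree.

Convert each endpoint to a unit vector on the sphere (x = cos φ cos λ, y = cos φ sin λ, z = sin φ).
The central angle between the endpoints is δ = arccos(p₁·p₂) ≈ 2.562 rad (146.8°).
Interpolate at f = 1/2 with slerp weights a = sin((1−f)δ)/sin δ ≈ 1.749, b = sin(fδ)/sin δ ≈ 1.749.
p = a·p₁ + b·p₂ ≈ (-0.453, -0.175, 0.874); φ = arcsin(p_z) ≈ 60.98°, λ = atan2(p_y, p_x) ≈ -158.89°.

≈ lat 61°, lon -159°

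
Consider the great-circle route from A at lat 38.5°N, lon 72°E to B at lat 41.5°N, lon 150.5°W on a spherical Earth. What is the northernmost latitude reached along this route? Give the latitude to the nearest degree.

≈ 67°N

The great circle lies in the plane with unit normal n̂ = (p₁ × p₂)/|p₁ × p₂|.
Here n̂_z ≈ +0.396; the vertex latitude is φ_max = arccos|n̂_z| ≈ 66.7°.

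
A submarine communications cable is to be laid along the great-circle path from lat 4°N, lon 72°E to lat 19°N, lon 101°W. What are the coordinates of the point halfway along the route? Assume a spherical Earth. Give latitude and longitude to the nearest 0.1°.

≈ lat 71.9°N, lon 9.2°E

Write both endpoints as unit vectors p₁, p₂ with components (cos φ cos λ, cos φ sin λ, sin φ).
The central angle between the endpoints is δ = arccos(p₁·p₂) ≈ 2.723 rad (156.0°).
Interpolate at f = 1/2 with slerp weights a = sin((1−f)δ)/sin δ ≈ 2.404, b = sin(fδ)/sin δ ≈ 2.404.
p = a·p₁ + b·p₂ ≈ (0.307, 0.050, 0.950); φ = arcsin(p_z) ≈ 71.86°, λ = atan2(p_y, p_x) ≈ 9.15°.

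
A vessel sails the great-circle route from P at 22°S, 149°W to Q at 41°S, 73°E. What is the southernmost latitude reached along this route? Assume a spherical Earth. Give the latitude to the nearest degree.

The great circle lies in the plane with unit normal n̂ = (p₁ × p₂)/|p₁ × p₂|.
Here n̂_z ≈ -0.487; the vertex latitude is φ_max = arccos|n̂_z| ≈ 60.9°.
Check via Clairaut: cos φ_max = |cos φ₁| · sin C = cos(22.0°)·sin(148.3°) ≈ 0.487, again giving ≈ 60.9°.

≈ 61°S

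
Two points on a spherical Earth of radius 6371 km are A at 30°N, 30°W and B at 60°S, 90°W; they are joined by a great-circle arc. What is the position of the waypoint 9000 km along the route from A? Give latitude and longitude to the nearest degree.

≈ 43°S, 67°W

Convert each endpoint to a unit vector on the sphere (x = cos φ cos λ, y = cos φ sin λ, z = sin φ).
The central angle between the endpoints is δ = arccos(p₁·p₂) ≈ 1.789 rad (102.5°). The total great-circle distance is δ·R ≈ 1.789 × 6371 ≈ 11398 km, so the target fraction is f = 9000/11398 ≈ 0.790.
Interpolate at f ≈ 0.790 with slerp weights a = sin((1−f)δ)/sin δ ≈ 0.376, b = sin(fδ)/sin δ ≈ 1.012.
p = a·p₁ + b·p₂ ≈ (0.282, -0.669, -0.688); φ = arcsin(p_z) ≈ -43.45°, λ = atan2(p_y, p_x) ≈ -67.11°.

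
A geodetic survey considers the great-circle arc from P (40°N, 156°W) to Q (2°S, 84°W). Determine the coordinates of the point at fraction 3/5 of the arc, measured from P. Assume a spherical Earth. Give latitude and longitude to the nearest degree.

≈ (18°N, 108°W)

From cos δ = sin φ₁ sin φ₂ + cos φ₁ cos φ₂ cos Δλ, the central angle is δ ≈ 1.355 rad (77.6°).
Interpolate at f = 3/5 with slerp weights a = sin((1−f)δ)/sin δ ≈ 0.528, b = sin(fδ)/sin δ ≈ 0.744.
p = a·p₁ + b·p₂ ≈ (-0.292, -0.904, 0.314); φ = arcsin(p_z) ≈ 18.27°, λ = atan2(p_y, p_x) ≈ -107.90°.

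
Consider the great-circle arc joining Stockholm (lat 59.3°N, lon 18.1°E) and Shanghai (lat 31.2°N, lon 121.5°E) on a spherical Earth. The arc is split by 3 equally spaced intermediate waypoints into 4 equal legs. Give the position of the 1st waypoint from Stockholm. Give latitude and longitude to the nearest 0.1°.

≈ lat 63.0°N, lon 54.0°E

Write both endpoints as unit vectors p₁, p₂ with components (cos φ cos λ, cos φ sin λ, sin φ).
The central angle between the endpoints is δ = arccos(p₁·p₂) ≈ 1.219 rad (69.9°).
Interpolate at f = 1/4 with slerp weights a = sin((1−f)δ)/sin δ ≈ 0.844, b = sin(fδ)/sin δ ≈ 0.320.
p = a·p₁ + b·p₂ ≈ (0.267, 0.367, 0.891); φ = arcsin(p_z) ≈ 63.02°, λ = atan2(p_y, p_x) ≈ 54.00°.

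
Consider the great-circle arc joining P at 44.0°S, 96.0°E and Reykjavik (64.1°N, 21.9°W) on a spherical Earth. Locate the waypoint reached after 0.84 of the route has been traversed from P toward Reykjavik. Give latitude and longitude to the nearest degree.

From cos δ = sin φ₁ sin φ₂ + cos φ₁ cos φ₂ cos Δλ, the central angle is δ ≈ 2.453 rad (140.5°).
Interpolate at f = 0.84 with slerp weights a = sin((1−f)δ)/sin δ ≈ 0.602, b = sin(fδ)/sin δ ≈ 1.388.
p = a·p₁ + b·p₂ ≈ (0.517, 0.204, 0.831); φ = arcsin(p_z) ≈ 56.20°, λ = atan2(p_y, p_x) ≈ 21.53°.

≈ 56°N, 22°E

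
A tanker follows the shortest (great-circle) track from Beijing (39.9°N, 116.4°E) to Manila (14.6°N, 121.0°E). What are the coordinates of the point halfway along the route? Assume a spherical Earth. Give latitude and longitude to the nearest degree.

≈ (27°N, 119°E)

From cos δ = sin φ₁ sin φ₂ + cos φ₁ cos φ₂ cos Δλ, the central angle is δ ≈ 0.447 rad (25.6°).
Interpolate at f = 1/2 with slerp weights a = sin((1−f)δ)/sin δ ≈ 0.513, b = sin(fδ)/sin δ ≈ 0.513.
p = a·p₁ + b·p₂ ≈ (-0.430, 0.778, 0.458); φ = arcsin(p_z) ≈ 27.27°, λ = atan2(p_y, p_x) ≈ 118.97°.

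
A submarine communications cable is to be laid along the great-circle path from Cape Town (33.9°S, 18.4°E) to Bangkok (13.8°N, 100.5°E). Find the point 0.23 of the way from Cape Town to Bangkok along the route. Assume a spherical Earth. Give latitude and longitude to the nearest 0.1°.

≈ (26.1°S, 41.0°E)

Convert each endpoint to a unit vector on the sphere (x = cos φ cos λ, y = cos φ sin λ, z = sin φ).
The central angle between the endpoints is δ = arccos(p₁·p₂) ≈ 1.593 rad (91.3°).
Interpolate at f = 0.23 with slerp weights a = sin((1−f)δ)/sin δ ≈ 0.942, b = sin(fδ)/sin δ ≈ 0.358.
p = a·p₁ + b·p₂ ≈ (0.678, 0.589, -0.440); φ = arcsin(p_z) ≈ -26.08°, λ = atan2(p_y, p_x) ≈ 40.97°.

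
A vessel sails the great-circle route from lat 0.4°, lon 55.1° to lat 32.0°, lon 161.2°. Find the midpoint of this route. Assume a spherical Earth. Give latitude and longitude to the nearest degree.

Convert each endpoint to a unit vector on the sphere (x = cos φ cos λ, y = cos φ sin λ, z = sin φ).
The central angle between the endpoints is δ = arccos(p₁·p₂) ≈ 1.804 rad (103.4°).
Interpolate at f = 1/2 with slerp weights a = sin((1−f)δ)/sin δ ≈ 0.807, b = sin(fδ)/sin δ ≈ 0.807.
p = a·p₁ + b·p₂ ≈ (-0.186, 0.882, 0.433); φ = arcsin(p_z) ≈ 25.66°, λ = atan2(p_y, p_x) ≈ 101.91°.

≈ lat 26°, lon 102°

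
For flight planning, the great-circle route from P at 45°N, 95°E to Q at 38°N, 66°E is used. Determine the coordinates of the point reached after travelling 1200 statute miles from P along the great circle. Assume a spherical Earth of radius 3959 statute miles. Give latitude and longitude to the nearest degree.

≈ 40°N, 72°E

Convert each endpoint to a unit vector on the sphere (x = cos φ cos λ, y = cos φ sin λ, z = sin φ).
The central angle between the endpoints is δ = arccos(p₁·p₂) ≈ 0.396 rad (22.7°). The total great-circle distance is δ·R ≈ 0.396 × 3959 ≈ 1567 mi, so the target fraction is f = 1200/1567 ≈ 0.766.
Interpolate at f ≈ 0.766 with slerp weights a = sin((1−f)δ)/sin δ ≈ 0.240, b = sin(fδ)/sin δ ≈ 0.774.
p = a·p₁ + b·p₂ ≈ (0.233, 0.726, 0.646); φ = arcsin(p_z) ≈ 40.27°, λ = atan2(p_y, p_x) ≈ 72.19°.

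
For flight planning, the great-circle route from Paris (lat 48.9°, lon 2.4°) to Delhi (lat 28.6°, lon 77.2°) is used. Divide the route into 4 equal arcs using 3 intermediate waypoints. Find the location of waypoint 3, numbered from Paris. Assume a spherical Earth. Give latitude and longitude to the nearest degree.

≈ lat 38°, lon 63°

Convert each endpoint to a unit vector on the sphere (x = cos φ cos λ, y = cos φ sin λ, z = sin φ).
The central angle between the endpoints is δ = arccos(p₁·p₂) ≈ 1.033 rad (59.2°).
Interpolate at f = 3/4 with slerp weights a = sin((1−f)δ)/sin δ ≈ 0.297, b = sin(fδ)/sin δ ≈ 0.815.
p = a·p₁ + b·p₂ ≈ (0.354, 0.706, 0.614); φ = arcsin(p_z) ≈ 37.88°, λ = atan2(p_y, p_x) ≈ 63.37°.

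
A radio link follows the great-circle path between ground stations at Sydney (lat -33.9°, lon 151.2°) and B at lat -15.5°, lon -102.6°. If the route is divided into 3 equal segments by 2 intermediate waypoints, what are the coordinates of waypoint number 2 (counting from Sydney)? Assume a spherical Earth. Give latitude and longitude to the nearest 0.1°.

≈ lat -32.0°, lon -132.0°

The haversine formula gives a central angle δ ≈ 1.645 rad (94.2°) between the endpoints.
Interpolate at f = 2/3 with slerp weights a = sin((1−f)δ)/sin δ ≈ 0.523, b = sin(fδ)/sin δ ≈ 0.892.
p = a·p₁ + b·p₂ ≈ (-0.568, -0.630, -0.530); φ = arcsin(p_z) ≈ -32.00°, λ = atan2(p_y, p_x) ≈ -132.02°.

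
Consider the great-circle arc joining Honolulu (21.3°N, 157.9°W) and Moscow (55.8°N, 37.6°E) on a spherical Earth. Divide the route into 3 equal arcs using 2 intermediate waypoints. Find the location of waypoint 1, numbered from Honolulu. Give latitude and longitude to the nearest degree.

≈ 55°N, 166°W

Write both endpoints as unit vectors p₁, p₂ with components (cos φ cos λ, cos φ sin λ, sin φ).
The central angle between the endpoints is δ = arccos(p₁·p₂) ≈ 1.776 rad (101.8°).
Interpolate at f = 1/3 with slerp weights a = sin((1−f)δ)/sin δ ≈ 0.946, b = sin(fδ)/sin δ ≈ 0.570.
p = a·p₁ + b·p₂ ≈ (-0.563, -0.136, 0.815); φ = arcsin(p_z) ≈ 54.61°, λ = atan2(p_y, p_x) ≈ -166.40°.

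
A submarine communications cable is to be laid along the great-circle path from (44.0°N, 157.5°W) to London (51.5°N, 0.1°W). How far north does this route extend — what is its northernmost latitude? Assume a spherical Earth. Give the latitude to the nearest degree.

The great circle lies in the plane with unit normal n̂ = (p₁ × p₂)/|p₁ × p₂|.
Here n̂_z ≈ +0.174; the vertex latitude is φ_max = arccos|n̂_z| ≈ 80.0°.
Check via Clairaut: cos φ_max = |cos φ₁| · sin C = cos(44.0°)·sin(14.0°) ≈ 0.174, again giving ≈ 80.0°.

≈ 80°N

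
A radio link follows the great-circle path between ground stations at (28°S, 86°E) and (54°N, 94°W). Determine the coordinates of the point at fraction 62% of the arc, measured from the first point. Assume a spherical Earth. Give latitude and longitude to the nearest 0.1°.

≈ (67.5°N, 86.0°E)

From cos δ = sin φ₁ sin φ₂ + cos φ₁ cos φ₂ cos Δλ, the central angle is δ ≈ 2.688 rad (154.0°).
Interpolate at f = 0.62 with slerp weights a = sin((1−f)δ)/sin δ ≈ 1.945, b = sin(fδ)/sin δ ≈ 2.271.
p = a·p₁ + b·p₂ ≈ (0.027, 0.382, 0.924); φ = arcsin(p_z) ≈ 67.48°, λ = atan2(p_y, p_x) ≈ 86.00°.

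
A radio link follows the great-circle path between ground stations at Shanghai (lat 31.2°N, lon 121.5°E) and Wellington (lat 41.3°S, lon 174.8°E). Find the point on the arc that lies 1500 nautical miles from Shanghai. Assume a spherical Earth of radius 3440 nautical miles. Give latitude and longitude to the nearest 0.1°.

≈ lat 10.4°N, lon 136.5°E

From cos δ = sin φ₁ sin φ₂ + cos φ₁ cos φ₂ cos Δλ, the central angle is δ ≈ 1.529 rad (87.6°). The total great-circle distance is δ·R ≈ 1.529 × 3440 ≈ 5259 nmi, so the target fraction is f = 1500/5259 ≈ 0.285.
Interpolate at f ≈ 0.285 with slerp weights a = sin((1−f)δ)/sin δ ≈ 0.889, b = sin(fδ)/sin δ ≈ 0.423.
p = a·p₁ + b·p₂ ≈ (-0.713, 0.677, 0.181); φ = arcsin(p_z) ≈ 10.45°, λ = atan2(p_y, p_x) ≈ 136.51°.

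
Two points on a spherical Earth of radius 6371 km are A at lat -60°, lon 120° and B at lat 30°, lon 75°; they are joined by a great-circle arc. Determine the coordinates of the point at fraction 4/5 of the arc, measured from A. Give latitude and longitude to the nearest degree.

≈ lat 12°, lon 82°

Write both endpoints as unit vectors p₁, p₂ with components (cos φ cos λ, cos φ sin λ, sin φ).
The central angle between the endpoints is δ = arccos(p₁·p₂) ≈ 1.698 rad (97.3°).
Interpolate at f = 4/5 with slerp weights a = sin((1−f)δ)/sin δ ≈ 0.336, b = sin(fδ)/sin δ ≈ 0.985.
p = a·p₁ + b·p₂ ≈ (0.137, 0.970, 0.202); φ = arcsin(p_z) ≈ 11.65°, λ = atan2(p_y, p_x) ≈ 81.96°.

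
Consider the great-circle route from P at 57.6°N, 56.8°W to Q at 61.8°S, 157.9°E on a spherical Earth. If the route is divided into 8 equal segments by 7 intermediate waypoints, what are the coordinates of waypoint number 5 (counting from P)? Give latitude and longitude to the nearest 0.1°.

≈ 24.5°S, 128.5°W

Write both endpoints as unit vectors p₁, p₂ with components (cos φ cos λ, cos φ sin λ, sin φ).
The central angle between the endpoints is δ = arccos(p₁·p₂) ≈ 2.831 rad (162.2°).
Interpolate at f = 5/8 with slerp weights a = sin((1−f)δ)/sin δ ≈ 2.861, b = sin(fδ)/sin δ ≈ 3.212.
p = a·p₁ + b·p₂ ≈ (-0.567, -0.712, -0.415); φ = arcsin(p_z) ≈ -24.52°, λ = atan2(p_y, p_x) ≈ -128.53°.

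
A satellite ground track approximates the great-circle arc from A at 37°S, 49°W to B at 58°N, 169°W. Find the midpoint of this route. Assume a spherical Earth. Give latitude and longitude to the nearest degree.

Convert each endpoint to a unit vector on the sphere (x = cos φ cos λ, y = cos φ sin λ, z = sin φ).
The central angle between the endpoints is δ = arccos(p₁·p₂) ≈ 2.377 rad (136.2°).
Interpolate at f = 1/2 with slerp weights a = sin((1−f)δ)/sin δ ≈ 1.341, b = sin(fδ)/sin δ ≈ 1.341.
p = a·p₁ + b·p₂ ≈ (0.005, -0.944, 0.330); φ = arcsin(p_z) ≈ 19.28°, λ = atan2(p_y, p_x) ≈ -89.69°.

≈ 19°N, 90°W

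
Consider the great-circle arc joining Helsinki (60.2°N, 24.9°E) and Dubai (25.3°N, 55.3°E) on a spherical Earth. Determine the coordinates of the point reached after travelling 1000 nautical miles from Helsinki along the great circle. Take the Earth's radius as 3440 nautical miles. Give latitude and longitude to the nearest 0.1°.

≈ 46.9°N, 42.0°E

Write both endpoints as unit vectors p₁, p₂ with components (cos φ cos λ, cos φ sin λ, sin φ).
The central angle between the endpoints is δ = arccos(p₁·p₂) ≈ 0.710 rad (40.7°). The total great-circle distance is δ·R ≈ 0.710 × 3440 ≈ 2442 nmi, so the target fraction is f = 1000/2442 ≈ 0.409.
Interpolate at f ≈ 0.409 with slerp weights a = sin((1−f)δ)/sin δ ≈ 0.625, b = sin(fδ)/sin δ ≈ 0.440.
p = a·p₁ + b·p₂ ≈ (0.508, 0.458, 0.730); φ = arcsin(p_z) ≈ 46.88°, λ = atan2(p_y, p_x) ≈ 42.02°.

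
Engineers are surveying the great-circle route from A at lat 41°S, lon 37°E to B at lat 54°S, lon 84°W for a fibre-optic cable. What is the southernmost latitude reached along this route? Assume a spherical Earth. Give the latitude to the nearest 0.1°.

≈ 66.5°S

The great circle lies in the plane with unit normal n̂ = (p₁ × p₂)/|p₁ × p₂|.
Here n̂_z ≈ -0.399; the vertex latitude is φ_max = arccos|n̂_z| ≈ 66.5°.
Check via Clairaut: cos φ_max = |cos φ₁| · sin C = cos(41.0°)·sin(148.1°) ≈ 0.399, again giving ≈ 66.5°.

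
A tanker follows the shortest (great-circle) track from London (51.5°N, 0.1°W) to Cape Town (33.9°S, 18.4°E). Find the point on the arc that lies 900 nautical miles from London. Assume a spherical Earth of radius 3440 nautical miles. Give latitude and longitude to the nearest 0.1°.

Convert each endpoint to a unit vector on the sphere (x = cos φ cos λ, y = cos φ sin λ, z = sin φ).
The central angle between the endpoints is δ = arccos(p₁·p₂) ≈ 1.517 rad (86.9°). The total great-circle distance is δ·R ≈ 1.517 × 3440 ≈ 5219 nmi, so the target fraction is f = 900/5219 ≈ 0.172.
Interpolate at f ≈ 0.172 with slerp weights a = sin((1−f)δ)/sin δ ≈ 0.952, b = sin(fδ)/sin δ ≈ 0.259.
p = a·p₁ + b·p₂ ≈ (0.797, 0.067, 0.601); φ = arcsin(p_z) ≈ 36.92°, λ = atan2(p_y, p_x) ≈ 4.79°.

≈ 36.9°N, 4.8°E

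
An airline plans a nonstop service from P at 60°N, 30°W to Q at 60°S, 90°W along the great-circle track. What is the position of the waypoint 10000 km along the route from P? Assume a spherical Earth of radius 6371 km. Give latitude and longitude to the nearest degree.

The haversine formula gives a central angle δ ≈ 2.246 rad (128.7°) between the endpoints. The total great-circle distance is δ·R ≈ 2.246 × 6371 ≈ 14309 km, so the target fraction is f = 10000/14309 ≈ 0.699.
Interpolate at f ≈ 0.699 with slerp weights a = sin((1−f)δ)/sin δ ≈ 0.802, b = sin(fδ)/sin δ ≈ 1.281.
p = a·p₁ + b·p₂ ≈ (0.347, -0.841, -0.415); φ = arcsin(p_z) ≈ -24.52°, λ = atan2(p_y, p_x) ≈ -67.57°.

≈ 25°S, 68°W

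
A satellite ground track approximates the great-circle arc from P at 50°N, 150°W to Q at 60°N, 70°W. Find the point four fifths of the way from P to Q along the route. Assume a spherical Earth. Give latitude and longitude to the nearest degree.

≈ 63°N, 88°W

Write both endpoints as unit vectors p₁, p₂ with components (cos φ cos λ, cos φ sin λ, sin φ).
The central angle between the endpoints is δ = arccos(p₁·p₂) ≈ 0.768 rad (44.0°).
Interpolate at f = 4/5 with slerp weights a = sin((1−f)δ)/sin δ ≈ 0.220, b = sin(fδ)/sin δ ≈ 0.830.
p = a·p₁ + b·p₂ ≈ (0.019, -0.461, 0.887); φ = arcsin(p_z) ≈ 62.54°, λ = atan2(p_y, p_x) ≈ -87.60°.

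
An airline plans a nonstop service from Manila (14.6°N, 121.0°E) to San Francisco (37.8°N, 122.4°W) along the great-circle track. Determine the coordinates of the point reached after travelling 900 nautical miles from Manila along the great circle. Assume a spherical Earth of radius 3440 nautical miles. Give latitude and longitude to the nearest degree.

Convert each endpoint to a unit vector on the sphere (x = cos φ cos λ, y = cos φ sin λ, z = sin φ).
The central angle between the endpoints is δ = arccos(p₁·p₂) ≈ 1.760 rad (100.8°). The total great-circle distance is δ·R ≈ 1.760 × 3440 ≈ 6054 nmi, so the target fraction is f = 900/6054 ≈ 0.149.
Interpolate at f ≈ 0.149 with slerp weights a = sin((1−f)δ)/sin δ ≈ 1.015, b = sin(fδ)/sin δ ≈ 0.263.
p = a·p₁ + b·p₂ ≈ (-0.618, 0.667, 0.417); φ = arcsin(p_z) ≈ 24.67°, λ = atan2(p_y, p_x) ≈ 132.81°.

≈ 25°N, 133°E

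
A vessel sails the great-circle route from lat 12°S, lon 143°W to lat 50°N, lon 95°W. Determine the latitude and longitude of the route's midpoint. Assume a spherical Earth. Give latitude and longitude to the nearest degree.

From cos δ = sin φ₁ sin φ₂ + cos φ₁ cos φ₂ cos Δλ, the central angle is δ ≈ 1.306 rad (74.8°).
Interpolate at f = 1/2 with slerp weights a = sin((1−f)δ)/sin δ ≈ 0.630, b = sin(fδ)/sin δ ≈ 0.630.
p = a·p₁ + b·p₂ ≈ (-0.527, -0.774, 0.351); φ = arcsin(p_z) ≈ 20.57°, λ = atan2(p_y, p_x) ≈ -124.26°.

≈ lat 21°N, lon 124°W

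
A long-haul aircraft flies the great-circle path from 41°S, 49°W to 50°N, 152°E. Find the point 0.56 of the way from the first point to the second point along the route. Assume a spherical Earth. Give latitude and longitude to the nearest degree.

Convert each endpoint to a unit vector on the sphere (x = cos φ cos λ, y = cos φ sin λ, z = sin φ).
The central angle between the endpoints is δ = arccos(p₁·p₂) ≈ 2.842 rad (162.8°).
Interpolate at f = 0.56 with slerp weights a = sin((1−f)δ)/sin δ ≈ 3.216, b = sin(fδ)/sin δ ≈ 3.388.
p = a·p₁ + b·p₂ ≈ (-0.330, -0.810, 0.485); φ = arcsin(p_z) ≈ 29.03°, λ = atan2(p_y, p_x) ≈ -112.19°.

≈ 29°N, 112°W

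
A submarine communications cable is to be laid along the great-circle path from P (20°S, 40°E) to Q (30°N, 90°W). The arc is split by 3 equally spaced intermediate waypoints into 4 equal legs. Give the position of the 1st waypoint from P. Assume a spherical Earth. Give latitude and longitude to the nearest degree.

From cos δ = sin φ₁ sin φ₂ + cos φ₁ cos φ₂ cos Δλ, the central angle is δ ≈ 2.338 rad (134.0°).
Interpolate at f = 1/4 with slerp weights a = sin((1−f)δ)/sin δ ≈ 1.366, b = sin(fδ)/sin δ ≈ 0.766.
p = a·p₁ + b·p₂ ≈ (0.983, 0.161, -0.084); φ = arcsin(p_z) ≈ -4.82°, λ = atan2(p_y, p_x) ≈ 9.32°.

≈ (5°S, 9°E)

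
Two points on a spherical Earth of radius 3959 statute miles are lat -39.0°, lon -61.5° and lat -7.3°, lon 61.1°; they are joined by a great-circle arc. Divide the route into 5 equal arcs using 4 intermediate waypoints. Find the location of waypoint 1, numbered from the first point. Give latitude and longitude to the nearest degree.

≈ lat -46°, lon -33°

Write both endpoints as unit vectors p₁, p₂ with components (cos φ cos λ, cos φ sin λ, sin φ).
The central angle between the endpoints is δ = arccos(p₁·p₂) ≈ 1.913 rad (109.6°).
Interpolate at f = 1/5 with slerp weights a = sin((1−f)δ)/sin δ ≈ 1.061, b = sin(fδ)/sin δ ≈ 0.396.
p = a·p₁ + b·p₂ ≈ (0.583, -0.380, -0.718); φ = arcsin(p_z) ≈ -45.87°, λ = atan2(p_y, p_x) ≈ -33.10°.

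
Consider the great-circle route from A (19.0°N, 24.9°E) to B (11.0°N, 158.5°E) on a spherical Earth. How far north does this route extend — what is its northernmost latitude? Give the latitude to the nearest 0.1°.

≈ 34.6°N

The great circle lies in the plane with unit normal n̂ = (p₁ × p₂)/|p₁ × p₂|.
Here n̂_z ≈ +0.824; the vertex latitude is φ_max = arccos|n̂_z| ≈ 34.6°.
Check via Clairaut: cos φ_max = |cos φ₁| · sin C = cos(19.0°)·sin(60.6°) ≈ 0.824, again giving ≈ 34.6°.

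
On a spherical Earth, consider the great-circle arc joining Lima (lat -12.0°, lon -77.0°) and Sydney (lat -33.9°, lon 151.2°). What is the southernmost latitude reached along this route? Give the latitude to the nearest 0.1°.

≈ -48.0°

The great circle lies in the plane with unit normal n̂ = (p₁ × p₂)/|p₁ × p₂|.
Here n̂_z ≈ -0.669; the vertex latitude is φ_max = arccos|n̂_z| ≈ 48.0°.
Check via Clairaut: cos φ_max = |cos φ₁| · sin C = cos(12.0°)·sin(136.9°) ≈ 0.669, again giving ≈ 48.0°.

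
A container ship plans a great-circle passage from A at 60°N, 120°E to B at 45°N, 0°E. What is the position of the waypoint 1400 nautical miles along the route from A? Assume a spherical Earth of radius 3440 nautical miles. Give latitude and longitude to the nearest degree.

≈ 70°N, 68°E

From cos δ = sin φ₁ sin φ₂ + cos φ₁ cos φ₂ cos Δλ, the central angle is δ ≈ 1.120 rad (64.2°). The total great-circle distance is δ·R ≈ 1.120 × 3440 ≈ 3853 nmi, so the target fraction is f = 1400/3853 ≈ 0.363.
Interpolate at f ≈ 0.363 with slerp weights a = sin((1−f)δ)/sin δ ≈ 0.727, b = sin(fδ)/sin δ ≈ 0.440.
p = a·p₁ + b·p₂ ≈ (0.129, 0.315, 0.940); φ = arcsin(p_z) ≈ 70.11°, λ = atan2(p_y, p_x) ≈ 67.67°.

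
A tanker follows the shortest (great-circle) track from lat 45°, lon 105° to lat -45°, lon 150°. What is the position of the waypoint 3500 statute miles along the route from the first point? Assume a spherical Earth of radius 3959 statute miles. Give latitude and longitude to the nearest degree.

≈ lat -1°, lon 128°

Convert each endpoint to a unit vector on the sphere (x = cos φ cos λ, y = cos φ sin λ, z = sin φ).
The central angle between the endpoints is δ = arccos(p₁·p₂) ≈ 1.718 rad (98.4°). The total great-circle distance is δ·R ≈ 1.718 × 3959 ≈ 6801 mi, so the target fraction is f = 3500/6801 ≈ 0.515.
Interpolate at f ≈ 0.515 with slerp weights a = sin((1−f)δ)/sin δ ≈ 0.748, b = sin(fδ)/sin δ ≈ 0.782.
p = a·p₁ + b·p₂ ≈ (-0.616, 0.788, -0.024); φ = arcsin(p_z) ≈ -1.35°, λ = atan2(p_y, p_x) ≈ 128.02°.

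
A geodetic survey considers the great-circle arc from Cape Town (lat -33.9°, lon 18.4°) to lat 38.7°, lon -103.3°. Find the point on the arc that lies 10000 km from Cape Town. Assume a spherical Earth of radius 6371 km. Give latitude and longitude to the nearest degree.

≈ lat 19°, lon -58°

From cos δ = sin φ₁ sin φ₂ + cos φ₁ cos φ₂ cos Δλ, the central angle is δ ≈ 2.331 rad (133.6°). The total great-circle distance is δ·R ≈ 2.331 × 6371 ≈ 14851 km, so the target fraction is f = 10000/14851 ≈ 0.673.
Interpolate at f ≈ 0.673 with slerp weights a = sin((1−f)δ)/sin δ ≈ 0.952, b = sin(fδ)/sin δ ≈ 1.380.
p = a·p₁ + b·p₂ ≈ (0.502, -0.799, 0.332); φ = arcsin(p_z) ≈ 19.38°, λ = atan2(p_y, p_x) ≈ -57.84°.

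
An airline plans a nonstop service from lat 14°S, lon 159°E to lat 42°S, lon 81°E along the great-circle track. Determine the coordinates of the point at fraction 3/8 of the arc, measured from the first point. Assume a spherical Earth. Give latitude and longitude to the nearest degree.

Convert each endpoint to a unit vector on the sphere (x = cos φ cos λ, y = cos φ sin λ, z = sin φ).
The central angle between the endpoints is δ = arccos(p₁·p₂) ≈ 1.254 rad (71.8°).
Interpolate at f = 3/8 with slerp weights a = sin((1−f)δ)/sin δ ≈ 0.743, b = sin(fδ)/sin δ ≈ 0.477.
p = a·p₁ + b·p₂ ≈ (-0.617, 0.608, -0.499); φ = arcsin(p_z) ≈ -29.92°, λ = atan2(p_y, p_x) ≈ 135.43°.

≈ lat 30°S, lon 135°E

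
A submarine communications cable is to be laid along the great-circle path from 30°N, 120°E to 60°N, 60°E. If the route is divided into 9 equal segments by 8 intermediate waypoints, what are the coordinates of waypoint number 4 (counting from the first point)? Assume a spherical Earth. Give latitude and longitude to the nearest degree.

Write both endpoints as unit vectors p₁, p₂ with components (cos φ cos λ, cos φ sin λ, sin φ).
The central angle between the endpoints is δ = arccos(p₁·p₂) ≈ 0.864 rad (49.5°).
Interpolate at f = 4/9 with slerp weights a = sin((1−f)δ)/sin δ ≈ 0.607, b = sin(fδ)/sin δ ≈ 0.493.
p = a·p₁ + b·p₂ ≈ (-0.140, 0.669, 0.730); φ = arcsin(p_z) ≈ 46.91°, λ = atan2(p_y, p_x) ≈ 101.81°.

≈ 47°N, 102°E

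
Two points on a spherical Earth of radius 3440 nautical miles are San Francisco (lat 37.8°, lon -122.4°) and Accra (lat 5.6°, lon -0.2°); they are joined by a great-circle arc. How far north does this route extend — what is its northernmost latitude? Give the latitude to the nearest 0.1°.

≈ 44.5°

The great circle lies in the plane with unit normal n̂ = (p₁ × p₂)/|p₁ × p₂|.
Here n̂_z ≈ +0.713; the vertex latitude is φ_max = arccos|n̂_z| ≈ 44.5°.
Check via Clairaut: cos φ_max = |cos φ₁| · sin C = cos(37.8°)·sin(64.5°) ≈ 0.713, again giving ≈ 44.5°.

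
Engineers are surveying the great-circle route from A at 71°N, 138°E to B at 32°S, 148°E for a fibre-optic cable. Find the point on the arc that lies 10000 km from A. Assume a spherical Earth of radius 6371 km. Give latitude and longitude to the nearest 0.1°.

≈ 18.7°S, 147.2°E

Convert each endpoint to a unit vector on the sphere (x = cos φ cos λ, y = cos φ sin λ, z = sin φ).
The central angle between the endpoints is δ = arccos(p₁·p₂) ≈ 1.802 rad (103.2°). The total great-circle distance is δ·R ≈ 1.802 × 6371 ≈ 11481 km, so the target fraction is f = 10000/11481 ≈ 0.871.
Interpolate at f ≈ 0.871 with slerp weights a = sin((1−f)δ)/sin δ ≈ 0.237, b = sin(fδ)/sin δ ≈ 1.027.
p = a·p₁ + b·p₂ ≈ (-0.796, 0.513, -0.321); φ = arcsin(p_z) ≈ -18.71°, λ = atan2(p_y, p_x) ≈ 147.19°.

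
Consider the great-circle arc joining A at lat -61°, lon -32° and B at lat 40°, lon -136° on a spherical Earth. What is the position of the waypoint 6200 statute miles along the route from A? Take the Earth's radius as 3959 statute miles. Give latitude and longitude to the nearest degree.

≈ lat 5°, lon -112°

Convert each endpoint to a unit vector on the sphere (x = cos φ cos λ, y = cos φ sin λ, z = sin φ).
The central angle between the endpoints is δ = arccos(p₁·p₂) ≈ 2.281 rad (130.7°). The total great-circle distance is δ·R ≈ 2.281 × 3959 ≈ 9031 mi, so the target fraction is f = 6200/9031 ≈ 0.687.
Interpolate at f ≈ 0.687 with slerp weights a = sin((1−f)δ)/sin δ ≈ 0.865, b = sin(fδ)/sin δ ≈ 1.319.
p = a·p₁ + b·p₂ ≈ (-0.371, -0.924, 0.091); φ = arcsin(p_z) ≈ 5.25°, λ = atan2(p_y, p_x) ≈ -111.89°.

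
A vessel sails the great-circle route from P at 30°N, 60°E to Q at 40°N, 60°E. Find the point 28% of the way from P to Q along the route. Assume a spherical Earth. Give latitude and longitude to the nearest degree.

Write both endpoints as unit vectors p₁, p₂ with components (cos φ cos λ, cos φ sin λ, sin φ).
The central angle between the endpoints is δ = arccos(p₁·p₂) ≈ 0.175 rad (10.0°).
Interpolate at f = 0.28 with slerp weights a = sin((1−f)δ)/sin δ ≈ 0.722, b = sin(fδ)/sin δ ≈ 0.281.
p = a·p₁ + b·p₂ ≈ (0.420, 0.728, 0.542); φ = arcsin(p_z) ≈ 32.80°, λ = atan2(p_y, p_x) ≈ 60.00°.

≈ 33°N, 60°E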